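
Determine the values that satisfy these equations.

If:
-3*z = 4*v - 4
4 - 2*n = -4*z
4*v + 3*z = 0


Then:
No Solution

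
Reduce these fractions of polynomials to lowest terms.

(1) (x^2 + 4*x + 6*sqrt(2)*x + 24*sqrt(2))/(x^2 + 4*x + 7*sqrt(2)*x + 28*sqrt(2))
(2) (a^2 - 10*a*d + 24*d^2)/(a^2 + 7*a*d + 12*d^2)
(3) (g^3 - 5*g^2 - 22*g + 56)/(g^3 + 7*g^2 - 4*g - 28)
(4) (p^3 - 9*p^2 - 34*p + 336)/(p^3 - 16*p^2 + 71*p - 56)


(1) = (x + 6*sqrt(2))/(x + 7*sqrt(2))
(2) = (a^2 - 10*a*d + 24*d^2)/(a^2 + 7*a*d + 12*d^2)
(3) = (g^2 - 3*g - 28)/(g^2 + 9*g + 14)
(4) = (p + 6)/(p - 1)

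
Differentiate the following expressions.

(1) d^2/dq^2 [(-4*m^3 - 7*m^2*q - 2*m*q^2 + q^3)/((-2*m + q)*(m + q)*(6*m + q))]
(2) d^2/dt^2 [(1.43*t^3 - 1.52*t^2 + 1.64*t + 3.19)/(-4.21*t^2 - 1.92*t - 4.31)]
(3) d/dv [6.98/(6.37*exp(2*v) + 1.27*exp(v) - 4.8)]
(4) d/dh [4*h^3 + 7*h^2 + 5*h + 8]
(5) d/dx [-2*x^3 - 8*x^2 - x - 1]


(1) = 2*m*(-112*m^3 - 156*m^2*q + 24*m*q^2 - 7*q^3)/(-1728*m^6 + 1728*m^5*q - 144*m^4*q^2 - 224*m^3*q^3 + 12*m^2*q^4 + 12*m*q^5 + q^6)
(2) = (-41.356094*t^3 - 575.723802*t^2 - 135.547602*t + 175.860506)/(74.618461*t^6 + 102.090816*t^5 + 275.731845*t^4 + 216.10944*t^3 + 282.281295*t^2 + 106.998336*t + 80.062991)
(3) = (-88.9252*exp(v) - 8.8646)*exp(v)/(6.37*exp(2*v) + 1.27*exp(v) - 4.8)^2
(4) = 12*h^2 + 14*h + 5
(5) = -6*x^2 - 16*x - 1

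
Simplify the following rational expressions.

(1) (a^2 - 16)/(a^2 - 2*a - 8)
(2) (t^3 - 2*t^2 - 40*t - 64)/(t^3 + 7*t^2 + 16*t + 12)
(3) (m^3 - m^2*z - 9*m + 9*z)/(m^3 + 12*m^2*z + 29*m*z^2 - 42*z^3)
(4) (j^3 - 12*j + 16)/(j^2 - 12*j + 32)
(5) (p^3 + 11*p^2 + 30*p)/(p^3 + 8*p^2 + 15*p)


(1) = (a + 4)/(a + 2)
(2) = (t^2 - 4*t - 32)/(t^2 + 5*t + 6)
(3) = (m^2 - 9)/(m^2 + 13*m*z + 42*z^2)
(4) = (j^3 - 12*j + 16)/(j^2 - 12*j + 32)
(5) = (p + 6)/(p + 3)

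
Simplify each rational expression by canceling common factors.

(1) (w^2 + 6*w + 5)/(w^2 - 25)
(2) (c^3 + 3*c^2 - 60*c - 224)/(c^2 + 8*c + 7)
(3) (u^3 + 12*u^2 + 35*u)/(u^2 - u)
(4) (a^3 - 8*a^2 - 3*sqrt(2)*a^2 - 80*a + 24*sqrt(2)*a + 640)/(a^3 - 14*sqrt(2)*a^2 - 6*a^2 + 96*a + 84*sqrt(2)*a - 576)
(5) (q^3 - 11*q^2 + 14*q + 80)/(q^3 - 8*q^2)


(1) = (w + 1)/(w - 5)
(2) = (c^2 - 4*c - 32)/(c + 1)
(3) = (u^2 + 12*u + 35)/(u - 1)
(4) = (a^2 + a*(-8 + 5*sqrt(2)) - 40*sqrt(2))/(a^2 + a*(-6*sqrt(2) - 6) + 36*sqrt(2))
(5) = (q^2 - 3*q - 10)/q^2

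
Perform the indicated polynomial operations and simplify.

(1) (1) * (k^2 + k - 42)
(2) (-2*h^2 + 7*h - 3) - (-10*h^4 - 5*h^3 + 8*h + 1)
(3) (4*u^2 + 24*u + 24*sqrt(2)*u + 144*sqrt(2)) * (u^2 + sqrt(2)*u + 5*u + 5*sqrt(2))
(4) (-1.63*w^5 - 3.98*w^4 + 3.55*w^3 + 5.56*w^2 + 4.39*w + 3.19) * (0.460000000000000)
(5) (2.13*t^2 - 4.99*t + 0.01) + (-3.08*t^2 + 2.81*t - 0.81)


(1) = k^2 + k - 42
(2) = 10*h^4 + 5*h^3 - 2*h^2 - h - 4
(3) = 4*u^4 + 28*sqrt(2)*u^3 + 44*u^3 + 168*u^2 + 308*sqrt(2)*u^2 + 528*u + 840*sqrt(2)*u + 1440
(4) = -0.7498*w^5 - 1.8308*w^4 + 1.633*w^3 + 2.5576*w^2 + 2.0194*w + 1.4674
(5) = -0.95*t^2 - 2.18*t - 0.8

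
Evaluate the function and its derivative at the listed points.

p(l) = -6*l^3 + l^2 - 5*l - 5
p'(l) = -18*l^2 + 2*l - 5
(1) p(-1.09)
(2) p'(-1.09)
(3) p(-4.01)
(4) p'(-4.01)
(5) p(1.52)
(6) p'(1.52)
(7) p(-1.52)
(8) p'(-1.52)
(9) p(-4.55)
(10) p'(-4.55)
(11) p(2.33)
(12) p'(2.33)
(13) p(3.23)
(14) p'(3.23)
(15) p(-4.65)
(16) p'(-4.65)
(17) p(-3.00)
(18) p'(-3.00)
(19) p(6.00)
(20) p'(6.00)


(1) = 9.41
(2) = -28.57
(3) = 418.02
(4) = -302.46
(5) = -31.36
(6) = -43.55
(7) = 25.98
(8) = -49.63
(9) = 603.63
(10) = -386.74
(11) = -87.12
(12) = -98.06
(13) = -212.91
(14) = -186.33
(15) = 643.14
(16) = -403.51
(17) = 181.00
(18) = -173.00
(19) = -1295.00
(20) = -641.00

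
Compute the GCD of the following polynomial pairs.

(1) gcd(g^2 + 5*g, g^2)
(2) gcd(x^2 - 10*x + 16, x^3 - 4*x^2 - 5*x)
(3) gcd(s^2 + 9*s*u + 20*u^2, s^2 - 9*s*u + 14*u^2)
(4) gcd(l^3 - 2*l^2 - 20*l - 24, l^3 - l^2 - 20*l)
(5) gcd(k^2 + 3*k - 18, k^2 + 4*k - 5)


(1) = g
(2) = 1
(3) = gcd((s + 4*u)*(s + 5*u), (s - 7*u)*(s - 2*u)) = 1
(4) = gcd((l - 6)*(l + 2)^2, l*(l - 5)*(l + 4)) = 1
(5) = 1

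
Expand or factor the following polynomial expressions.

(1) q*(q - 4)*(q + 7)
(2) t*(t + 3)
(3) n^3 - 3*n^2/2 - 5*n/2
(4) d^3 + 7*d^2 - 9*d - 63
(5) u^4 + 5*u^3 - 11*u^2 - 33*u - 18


(1) = q^3 + 3*q^2 - 28*q
(2) = t^2 + 3*t
(3) = n*(n - 5/2)*(n + 1)
(4) = (d - 3)*(d + 3)*(d + 7)
(5) = (u - 3)*(u + 1)^2*(u + 6)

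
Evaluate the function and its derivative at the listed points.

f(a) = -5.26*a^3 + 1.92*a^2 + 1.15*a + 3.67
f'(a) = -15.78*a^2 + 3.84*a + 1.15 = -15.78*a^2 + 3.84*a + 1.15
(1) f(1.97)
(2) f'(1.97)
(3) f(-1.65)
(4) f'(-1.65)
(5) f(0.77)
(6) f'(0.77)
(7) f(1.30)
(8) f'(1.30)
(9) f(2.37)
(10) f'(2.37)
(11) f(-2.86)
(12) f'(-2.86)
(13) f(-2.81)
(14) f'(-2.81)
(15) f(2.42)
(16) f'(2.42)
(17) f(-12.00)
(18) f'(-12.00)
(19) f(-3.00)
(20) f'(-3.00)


(1) = -26.83
(2) = -52.53
(3) = 30.63
(4) = -48.15
(5) = 3.29
(6) = -5.25
(7) = -3.15
(8) = -20.53
(9) = -52.84
(10) = -78.38
(11) = 139.14
(12) = -138.91
(13) = 132.31
(14) = -134.24
(15) = -56.85
(16) = -81.97
(17) = 9355.63
(18) = -2317.25
(19) = 159.52
(20) = -152.39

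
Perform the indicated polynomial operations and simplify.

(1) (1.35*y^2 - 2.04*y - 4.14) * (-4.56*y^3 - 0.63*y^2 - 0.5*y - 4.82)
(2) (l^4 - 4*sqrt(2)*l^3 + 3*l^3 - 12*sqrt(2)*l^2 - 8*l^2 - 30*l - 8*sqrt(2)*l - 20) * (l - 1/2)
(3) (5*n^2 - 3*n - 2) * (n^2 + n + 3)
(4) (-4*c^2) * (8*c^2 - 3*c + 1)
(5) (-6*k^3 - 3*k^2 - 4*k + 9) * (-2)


(1) = -6.156*y^5 + 8.4519*y^4 + 19.4886*y^3 - 2.8788*y^2 + 11.9028*y + 19.9548
(2) = l^5 - 4*sqrt(2)*l^4 + 5*l^4/2 - 10*sqrt(2)*l^3 - 19*l^3/2 - 26*l^2 - 2*sqrt(2)*l^2 - 5*l + 4*sqrt(2)*l + 10
(3) = 5*n^4 + 2*n^3 + 10*n^2 - 11*n - 6
(4) = -32*c^4 + 12*c^3 - 4*c^2
(5) = 12*k^3 + 6*k^2 + 8*k - 18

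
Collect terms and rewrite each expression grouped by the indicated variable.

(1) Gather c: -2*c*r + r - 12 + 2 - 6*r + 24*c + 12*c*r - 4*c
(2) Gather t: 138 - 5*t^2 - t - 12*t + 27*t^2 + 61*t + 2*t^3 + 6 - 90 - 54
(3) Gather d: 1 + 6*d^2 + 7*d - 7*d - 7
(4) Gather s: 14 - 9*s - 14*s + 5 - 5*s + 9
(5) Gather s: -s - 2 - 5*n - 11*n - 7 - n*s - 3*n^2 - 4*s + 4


(1) = c*(10*r + 20) - 5*r - 10
(2) = 2*t^3 + 22*t^2 + 48*t
(3) = 6*d^2 - 6
(4) = 28 - 28*s
(5) = -3*n^2 - 16*n + s*(-n - 5) - 5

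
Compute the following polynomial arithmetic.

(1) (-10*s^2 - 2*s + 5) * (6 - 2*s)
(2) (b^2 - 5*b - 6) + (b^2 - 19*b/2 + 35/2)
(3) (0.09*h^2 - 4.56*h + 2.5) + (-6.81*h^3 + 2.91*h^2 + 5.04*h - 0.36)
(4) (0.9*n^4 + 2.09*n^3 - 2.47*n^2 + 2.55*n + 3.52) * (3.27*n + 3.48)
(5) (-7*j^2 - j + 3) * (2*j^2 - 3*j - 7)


(1) = 20*s^3 - 56*s^2 - 22*s + 30
(2) = 2*b^2 - 29*b/2 + 23/2
(3) = -6.81*h^3 + 3.0*h^2 + 0.48*h + 2.14
(4) = 2.943*n^5 + 9.9663*n^4 - 0.8037*n^3 - 0.2571*n^2 + 20.3844*n + 12.2496
(5) = -14*j^4 + 19*j^3 + 58*j^2 - 2*j - 21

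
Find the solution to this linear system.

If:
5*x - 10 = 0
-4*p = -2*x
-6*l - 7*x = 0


Then:
l = -7/3
p = 1
x = 2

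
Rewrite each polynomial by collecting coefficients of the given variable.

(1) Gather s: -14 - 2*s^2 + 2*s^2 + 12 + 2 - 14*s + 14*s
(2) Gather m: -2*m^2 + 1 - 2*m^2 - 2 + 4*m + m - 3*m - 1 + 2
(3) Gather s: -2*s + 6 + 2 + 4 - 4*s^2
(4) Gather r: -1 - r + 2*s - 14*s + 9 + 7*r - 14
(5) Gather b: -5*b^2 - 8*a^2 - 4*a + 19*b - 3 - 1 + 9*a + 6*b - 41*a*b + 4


(1) = 0
(2) = -4*m^2 + 2*m
(3) = -4*s^2 - 2*s + 12
(4) = 6*r - 12*s - 6
(5) = -8*a^2 + 5*a - 5*b^2 + b*(25 - 41*a)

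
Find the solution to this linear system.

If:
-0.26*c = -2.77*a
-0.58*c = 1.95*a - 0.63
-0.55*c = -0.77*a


Then:
No Solution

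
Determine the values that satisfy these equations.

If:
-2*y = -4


Then:
y = 2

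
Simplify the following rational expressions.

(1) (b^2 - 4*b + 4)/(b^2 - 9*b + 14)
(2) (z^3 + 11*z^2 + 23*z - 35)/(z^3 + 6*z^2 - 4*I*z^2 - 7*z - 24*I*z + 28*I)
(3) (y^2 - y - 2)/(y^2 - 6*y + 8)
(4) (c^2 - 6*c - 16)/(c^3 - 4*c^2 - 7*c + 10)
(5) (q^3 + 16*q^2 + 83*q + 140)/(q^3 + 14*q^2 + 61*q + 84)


(1) = (b - 2)/(b - 7)
(2) = (z + 5)/(z - 4*I)
(3) = (y + 1)/(y - 4)
(4) = (c - 8)/(c^2 - 6*c + 5)
(5) = (q + 5)/(q + 3)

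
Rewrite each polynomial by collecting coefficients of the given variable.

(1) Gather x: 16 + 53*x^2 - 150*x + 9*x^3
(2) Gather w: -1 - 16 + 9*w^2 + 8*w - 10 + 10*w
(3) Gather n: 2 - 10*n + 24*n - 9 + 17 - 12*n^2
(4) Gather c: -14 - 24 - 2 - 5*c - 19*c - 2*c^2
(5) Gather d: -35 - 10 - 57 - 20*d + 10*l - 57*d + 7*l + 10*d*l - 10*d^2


(1) = 9*x^3 + 53*x^2 - 150*x + 16
(2) = 9*w^2 + 18*w - 27
(3) = -12*n^2 + 14*n + 10
(4) = -2*c^2 - 24*c - 40
(5) = -10*d^2 + d*(10*l - 77) + 17*l - 102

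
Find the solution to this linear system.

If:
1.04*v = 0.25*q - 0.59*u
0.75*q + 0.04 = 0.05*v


Then:
q = 0.0666666666666667*v - 0.0533333333333333
u = -1.73446327683616*v - 0.0225988700564972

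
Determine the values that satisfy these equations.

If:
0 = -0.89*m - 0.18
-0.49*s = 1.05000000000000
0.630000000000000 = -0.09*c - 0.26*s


Then:
c = -0.81
m = -0.20
s = -2.14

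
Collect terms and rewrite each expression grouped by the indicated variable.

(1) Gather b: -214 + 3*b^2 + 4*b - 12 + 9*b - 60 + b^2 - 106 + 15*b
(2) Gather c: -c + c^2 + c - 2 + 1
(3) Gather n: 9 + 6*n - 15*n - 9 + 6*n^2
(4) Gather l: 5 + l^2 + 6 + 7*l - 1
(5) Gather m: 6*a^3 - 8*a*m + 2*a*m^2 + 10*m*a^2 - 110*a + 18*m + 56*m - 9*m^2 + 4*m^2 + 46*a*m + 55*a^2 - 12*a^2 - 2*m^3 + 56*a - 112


(1) = 4*b^2 + 28*b - 392
(2) = c^2 - 1
(3) = 6*n^2 - 9*n
(4) = l^2 + 7*l + 10
(5) = 6*a^3 + 43*a^2 - 54*a - 2*m^3 + m^2*(2*a - 5) + m*(10*a^2 + 38*a + 74) - 112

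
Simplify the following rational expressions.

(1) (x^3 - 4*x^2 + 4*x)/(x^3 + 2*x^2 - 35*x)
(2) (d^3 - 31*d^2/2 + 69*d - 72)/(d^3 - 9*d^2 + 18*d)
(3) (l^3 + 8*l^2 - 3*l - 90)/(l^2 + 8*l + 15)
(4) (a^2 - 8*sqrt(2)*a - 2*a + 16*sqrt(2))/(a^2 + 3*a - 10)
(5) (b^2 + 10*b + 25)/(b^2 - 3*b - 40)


(1) = (x^2 - 4*x + 4)/(x^2 + 2*x - 35)
(2) = (2*d^2 - 19*d + 24)/(2*d^2 - 6*d)
(3) = (l^2 + 3*l - 18)/(l + 3)
(4) = (a - 8*sqrt(2))/(a + 5)
(5) = (b + 5)/(b - 8)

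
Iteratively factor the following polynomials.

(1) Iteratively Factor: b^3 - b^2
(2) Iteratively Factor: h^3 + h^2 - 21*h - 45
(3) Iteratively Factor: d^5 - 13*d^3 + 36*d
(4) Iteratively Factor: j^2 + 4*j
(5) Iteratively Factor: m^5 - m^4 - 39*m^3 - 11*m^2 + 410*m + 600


(1) = (b - 1)*(b^2) = b*(b - 1)*(b)
(2) = (h + 3)*(h^2 - 2*h - 15) = (h + 3)^2*(h - 5)
(3) = (d)*(d^4 - 13*d^2 + 36) = d*(d - 3)*(d^3 + 3*d^2 - 4*d - 12) = d*(d - 3)*(d - 2)*(d^2 + 5*d + 6) = d*(d - 3)*(d - 2)*(d + 2)*(d + 3)
(4) = (j + 4)*(j)
(5) = (m + 2)*(m^4 - 3*m^3 - 33*m^2 + 55*m + 300) = (m + 2)*(m + 3)*(m^3 - 6*m^2 - 15*m + 100) = (m - 5)*(m + 2)*(m + 3)*(m^2 - m - 20) = (m - 5)^2*(m + 2)*(m + 3)*(m + 4)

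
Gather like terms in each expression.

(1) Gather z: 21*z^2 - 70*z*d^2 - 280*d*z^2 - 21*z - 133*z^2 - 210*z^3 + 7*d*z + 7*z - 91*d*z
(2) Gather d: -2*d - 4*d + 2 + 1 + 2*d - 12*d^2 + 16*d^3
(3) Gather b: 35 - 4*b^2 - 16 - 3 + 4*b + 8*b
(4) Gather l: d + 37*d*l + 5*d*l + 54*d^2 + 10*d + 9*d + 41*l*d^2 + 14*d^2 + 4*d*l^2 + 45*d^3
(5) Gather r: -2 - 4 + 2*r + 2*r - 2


(1) = -210*z^3 + z^2*(-280*d - 112) + z*(-70*d^2 - 84*d - 14)
(2) = 16*d^3 - 12*d^2 - 4*d + 3
(3) = -4*b^2 + 12*b + 16
(4) = 45*d^3 + 68*d^2 + 4*d*l^2 + 20*d + l*(41*d^2 + 42*d)
(5) = 4*r - 8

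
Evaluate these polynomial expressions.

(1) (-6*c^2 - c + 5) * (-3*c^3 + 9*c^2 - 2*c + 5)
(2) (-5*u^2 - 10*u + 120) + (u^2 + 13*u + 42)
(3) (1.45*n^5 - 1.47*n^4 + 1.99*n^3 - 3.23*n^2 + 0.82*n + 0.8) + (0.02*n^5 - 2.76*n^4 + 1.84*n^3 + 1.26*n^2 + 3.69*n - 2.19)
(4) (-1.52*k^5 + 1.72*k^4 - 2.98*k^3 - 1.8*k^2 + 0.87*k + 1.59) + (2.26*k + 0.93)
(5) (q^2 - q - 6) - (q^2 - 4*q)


(1) = 18*c^5 - 51*c^4 - 12*c^3 + 17*c^2 - 15*c + 25
(2) = -4*u^2 + 3*u + 162
(3) = 1.47*n^5 - 4.23*n^4 + 3.83*n^3 - 1.97*n^2 + 4.51*n - 1.39
(4) = -1.52*k^5 + 1.72*k^4 - 2.98*k^3 - 1.8*k^2 + 3.13*k + 2.52
(5) = 3*q - 6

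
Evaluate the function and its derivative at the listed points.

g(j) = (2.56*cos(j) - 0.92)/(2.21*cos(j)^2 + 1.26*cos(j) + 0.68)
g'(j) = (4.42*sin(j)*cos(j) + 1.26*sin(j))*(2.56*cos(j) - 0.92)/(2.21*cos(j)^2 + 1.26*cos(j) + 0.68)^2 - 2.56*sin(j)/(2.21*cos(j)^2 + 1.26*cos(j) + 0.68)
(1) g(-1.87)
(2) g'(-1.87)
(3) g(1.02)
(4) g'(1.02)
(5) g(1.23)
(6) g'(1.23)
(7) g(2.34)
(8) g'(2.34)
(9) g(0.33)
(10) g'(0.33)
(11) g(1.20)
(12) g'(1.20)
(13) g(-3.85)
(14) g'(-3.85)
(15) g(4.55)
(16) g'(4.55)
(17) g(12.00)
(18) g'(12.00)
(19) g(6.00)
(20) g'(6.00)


(1) = -3.35
(2) = 4.61
(3) = 0.22
(4) = -0.78
(5) = -0.05
(6) = -1.88
(7) = -3.09
(8) = 2.51
(9) = 0.39
(10) = -0.04
(11) = 0.01
(12) = -1.66
(13) = -2.87
(14) = 2.26
(15) = -2.50
(16) = 7.25
(17) = 0.37
(18) = 0.11
(19) = 0.39
(20) = 0.03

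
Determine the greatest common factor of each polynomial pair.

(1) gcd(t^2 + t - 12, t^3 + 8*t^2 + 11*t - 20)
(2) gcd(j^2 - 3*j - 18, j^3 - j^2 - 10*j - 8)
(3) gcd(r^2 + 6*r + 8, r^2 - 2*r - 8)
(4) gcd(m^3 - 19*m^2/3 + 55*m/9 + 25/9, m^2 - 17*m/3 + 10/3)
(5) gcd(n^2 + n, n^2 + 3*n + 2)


(1) = gcd((t - 3)*(t + 4), (t - 1)*(t + 4)*(t + 5)) = t + 4
(2) = 1
(3) = gcd((r + 2)*(r + 4), (r - 4)*(r + 2)) = r + 2
(4) = m - 5
(5) = n + 1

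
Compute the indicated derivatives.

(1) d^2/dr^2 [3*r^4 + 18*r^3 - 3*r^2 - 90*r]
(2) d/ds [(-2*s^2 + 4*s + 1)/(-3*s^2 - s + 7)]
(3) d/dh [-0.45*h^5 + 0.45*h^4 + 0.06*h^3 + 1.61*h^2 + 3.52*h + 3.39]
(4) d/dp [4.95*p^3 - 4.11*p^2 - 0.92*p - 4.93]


(1) = 36*r^2 + 108*r - 6
(2) = (14*s^2 - 22*s + 29)/(9*s^4 + 6*s^3 - 41*s^2 - 14*s + 49)
(3) = -2.25*h^4 + 1.8*h^3 + 0.18*h^2 + 3.22*h + 3.52
(4) = 14.85*p^2 - 8.22*p - 0.92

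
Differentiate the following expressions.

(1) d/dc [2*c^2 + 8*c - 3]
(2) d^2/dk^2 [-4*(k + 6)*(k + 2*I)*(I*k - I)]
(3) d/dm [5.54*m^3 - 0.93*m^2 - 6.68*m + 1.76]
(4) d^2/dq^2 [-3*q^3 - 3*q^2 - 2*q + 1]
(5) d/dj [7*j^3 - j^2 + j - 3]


(1) = 4*c + 8
(2) = -24*I*k + 16 - 40*I
(3) = 16.62*m^2 - 1.86*m - 6.68
(4) = -18*q - 6
(5) = 21*j^2 - 2*j + 1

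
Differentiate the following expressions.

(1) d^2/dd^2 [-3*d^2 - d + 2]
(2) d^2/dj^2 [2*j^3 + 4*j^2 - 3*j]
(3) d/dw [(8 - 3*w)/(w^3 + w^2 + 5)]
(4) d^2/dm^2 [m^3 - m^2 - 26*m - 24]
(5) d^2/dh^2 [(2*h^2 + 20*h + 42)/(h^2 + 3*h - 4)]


(1) = -6
(2) = 12*j + 8
(3) = (-3*w^3 - 3*w^2 + w*(3*w - 8)*(3*w + 2) - 15)/(w^3 + w^2 + 5)^2
(4) = 6*m - 2
(5) = 4*(7*h^3 + 75*h^2 + 309*h + 409)/(h^6 + 9*h^5 + 15*h^4 - 45*h^3 - 60*h^2 + 144*h - 64)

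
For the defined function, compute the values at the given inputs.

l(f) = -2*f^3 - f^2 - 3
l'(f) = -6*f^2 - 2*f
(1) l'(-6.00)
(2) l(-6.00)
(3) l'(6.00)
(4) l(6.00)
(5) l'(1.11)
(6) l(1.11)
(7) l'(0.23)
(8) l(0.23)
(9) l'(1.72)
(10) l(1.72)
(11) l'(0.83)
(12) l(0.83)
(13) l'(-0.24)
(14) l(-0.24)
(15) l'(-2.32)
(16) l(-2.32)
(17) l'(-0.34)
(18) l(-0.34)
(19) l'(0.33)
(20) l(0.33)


(1) = -204.00
(2) = 393.00
(3) = -228.00
(4) = -471.00
(5) = -9.61
(6) = -6.97
(7) = -0.78
(8) = -3.08
(9) = -21.19
(10) = -16.14
(11) = -5.79
(12) = -4.83
(13) = 0.13
(14) = -3.03
(15) = -27.65
(16) = 16.59
(17) = -0.01
(18) = -3.04
(19) = -1.31
(20) = -3.18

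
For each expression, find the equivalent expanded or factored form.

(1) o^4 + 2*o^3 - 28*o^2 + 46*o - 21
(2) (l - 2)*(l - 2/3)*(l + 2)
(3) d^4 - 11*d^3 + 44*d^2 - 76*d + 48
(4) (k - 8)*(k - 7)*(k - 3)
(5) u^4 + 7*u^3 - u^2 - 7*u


(1) = (o - 3)*(o - 1)^2*(o + 7)
(2) = l^3 - 2*l^2/3 - 4*l + 8/3
(3) = (d - 4)*(d - 3)*(d - 2)^2
(4) = k^3 - 18*k^2 + 101*k - 168
(5) = u*(u - 1)*(u + 1)*(u + 7)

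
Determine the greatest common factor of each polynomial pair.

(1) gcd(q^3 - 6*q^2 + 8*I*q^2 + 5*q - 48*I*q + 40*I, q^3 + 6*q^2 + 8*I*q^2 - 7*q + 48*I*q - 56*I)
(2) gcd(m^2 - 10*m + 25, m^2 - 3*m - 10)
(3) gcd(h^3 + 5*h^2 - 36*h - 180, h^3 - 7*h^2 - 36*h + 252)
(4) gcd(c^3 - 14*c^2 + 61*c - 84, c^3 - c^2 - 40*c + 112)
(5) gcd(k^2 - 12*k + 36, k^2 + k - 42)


(1) = q^2 + q*(-1 + 8*I) - 8*I
(2) = gcd((m - 5)^2, (m - 5)*(m + 2)) = m - 5
(3) = gcd((h - 6)*(h + 5)*(h + 6), (h - 7)*(h - 6)*(h + 6)) = h^2 - 36
(4) = gcd((c - 7)*(c - 4)*(c - 3), (c - 4)^2*(c + 7)) = c - 4
(5) = gcd((k - 6)^2, (k - 6)*(k + 7)) = k - 6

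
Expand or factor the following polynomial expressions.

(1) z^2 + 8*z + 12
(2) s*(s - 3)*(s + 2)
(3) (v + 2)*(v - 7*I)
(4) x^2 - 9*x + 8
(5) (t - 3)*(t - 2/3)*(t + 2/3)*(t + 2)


(1) = (z + 2)*(z + 6)
(2) = s^3 - s^2 - 6*s
(3) = v^2 + 2*v - 7*I*v - 14*I
(4) = (x - 8)*(x - 1)
(5) = t^4 - t^3 - 58*t^2/9 + 4*t/9 + 8/3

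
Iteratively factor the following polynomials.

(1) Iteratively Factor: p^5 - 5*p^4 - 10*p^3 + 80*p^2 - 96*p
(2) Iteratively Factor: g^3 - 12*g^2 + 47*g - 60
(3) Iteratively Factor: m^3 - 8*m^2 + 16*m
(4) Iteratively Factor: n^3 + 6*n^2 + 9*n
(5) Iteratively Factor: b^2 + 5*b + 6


(1) = (p)*(p^4 - 5*p^3 - 10*p^2 + 80*p - 96) = p*(p - 4)*(p^3 - p^2 - 14*p + 24) = p*(p - 4)*(p + 4)*(p^2 - 5*p + 6) = p*(p - 4)*(p - 3)*(p + 4)*(p - 2)
(2) = (g - 4)*(g^2 - 8*g + 15) = (g - 4)*(g - 3)*(g - 5)
(3) = (m)*(m^2 - 8*m + 16) = m*(m - 4)*(m - 4)
(4) = (n)*(n^2 + 6*n + 9) = n*(n + 3)*(n + 3)
(5) = (b + 2)*(b + 3)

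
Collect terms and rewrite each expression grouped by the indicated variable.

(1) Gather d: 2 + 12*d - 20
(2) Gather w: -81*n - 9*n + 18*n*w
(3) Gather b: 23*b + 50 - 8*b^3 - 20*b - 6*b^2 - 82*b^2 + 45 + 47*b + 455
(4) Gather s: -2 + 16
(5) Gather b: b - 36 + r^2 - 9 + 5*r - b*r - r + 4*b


(1) = 12*d - 18
(2) = 18*n*w - 90*n
(3) = -8*b^3 - 88*b^2 + 50*b + 550
(4) = 14
(5) = b*(5 - r) + r^2 + 4*r - 45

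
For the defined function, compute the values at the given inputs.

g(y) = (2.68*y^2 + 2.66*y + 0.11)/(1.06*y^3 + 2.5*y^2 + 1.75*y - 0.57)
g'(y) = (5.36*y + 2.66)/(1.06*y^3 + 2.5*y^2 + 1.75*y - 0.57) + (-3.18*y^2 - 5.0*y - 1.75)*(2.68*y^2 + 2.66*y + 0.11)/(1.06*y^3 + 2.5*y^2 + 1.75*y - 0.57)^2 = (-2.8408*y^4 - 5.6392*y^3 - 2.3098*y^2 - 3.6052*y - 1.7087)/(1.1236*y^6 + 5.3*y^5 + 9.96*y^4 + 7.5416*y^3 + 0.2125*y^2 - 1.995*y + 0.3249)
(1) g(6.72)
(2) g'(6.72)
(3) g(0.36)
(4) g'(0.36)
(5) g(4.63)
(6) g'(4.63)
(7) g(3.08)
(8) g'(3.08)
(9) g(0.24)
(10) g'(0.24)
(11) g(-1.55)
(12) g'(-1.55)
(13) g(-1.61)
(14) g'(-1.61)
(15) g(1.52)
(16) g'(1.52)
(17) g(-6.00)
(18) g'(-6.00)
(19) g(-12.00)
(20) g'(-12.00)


(1) = 0.31
(2) = -0.04
(3) = 3.26
(4) = -19.25
(5) = 0.42
(6) = -0.07
(7) = 0.57
(8) = -0.13
(9) = 104.32
(10) = -37317.02
(11) = -1.98
(12) = 1.96
(13) = -2.08
(14) = 1.44
(15) = 0.89
(16) = -0.35
(17) = -0.54
(18) = -0.11
(19) = -0.24
(20) = -0.02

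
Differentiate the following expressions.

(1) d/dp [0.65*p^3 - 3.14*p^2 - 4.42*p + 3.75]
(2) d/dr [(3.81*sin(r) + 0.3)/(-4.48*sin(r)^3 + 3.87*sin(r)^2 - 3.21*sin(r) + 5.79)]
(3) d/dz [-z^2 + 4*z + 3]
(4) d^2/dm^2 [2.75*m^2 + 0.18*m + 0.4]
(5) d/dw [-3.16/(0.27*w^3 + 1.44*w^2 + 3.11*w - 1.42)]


(1) = 1.95*p^2 - 6.28*p - 4.42
(2) = (34.1376*sin(r)^3 - 10.7127*sin(r)^2 - 2.322*sin(r) + 23.0229)*cos(r)/(20.0704*sin(r)^6 - 34.6752*sin(r)^5 + 43.7385*sin(r)^4 - 76.7238*sin(r)^3 + 55.1187*sin(r)^2 - 37.1718*sin(r) + 33.5241)
(3) = 4 - 2*z
(4) = 5.50000000000000
(5) = (2.5596*w^2 + 9.1008*w + 9.8276)/(0.27*w^3 + 1.44*w^2 + 3.11*w - 1.42)^2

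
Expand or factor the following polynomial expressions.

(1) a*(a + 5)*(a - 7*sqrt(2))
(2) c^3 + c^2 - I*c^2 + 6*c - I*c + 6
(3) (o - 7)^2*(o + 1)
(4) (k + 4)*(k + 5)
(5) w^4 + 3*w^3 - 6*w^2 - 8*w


(1) = a^3 - 7*sqrt(2)*a^2 + 5*a^2 - 35*sqrt(2)*a
(2) = (c + 1)*(c - 3*I)*(c + 2*I)
(3) = o^3 - 13*o^2 + 35*o + 49
(4) = k^2 + 9*k + 20
(5) = w*(w - 2)*(w + 1)*(w + 4)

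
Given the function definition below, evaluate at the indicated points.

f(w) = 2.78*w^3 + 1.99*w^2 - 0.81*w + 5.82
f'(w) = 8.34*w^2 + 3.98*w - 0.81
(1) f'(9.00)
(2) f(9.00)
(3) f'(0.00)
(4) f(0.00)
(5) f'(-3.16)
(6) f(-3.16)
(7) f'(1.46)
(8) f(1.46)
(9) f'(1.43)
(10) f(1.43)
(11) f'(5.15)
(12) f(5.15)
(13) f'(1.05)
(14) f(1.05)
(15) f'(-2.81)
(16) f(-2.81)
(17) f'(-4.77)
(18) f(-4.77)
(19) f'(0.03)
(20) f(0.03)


(1) = 710.55
(2) = 2186.34
(3) = -0.81
(4) = 5.82
(5) = 69.89
(6) = -59.47
(7) = 22.78
(8) = 17.53
(9) = 21.94
(10) = 16.86
(11) = 240.88
(12) = 434.15
(13) = 12.56
(14) = 10.38
(15) = 53.86
(16) = -37.87
(17) = 169.96
(18) = -246.76
(19) = -0.68
(20) = 5.80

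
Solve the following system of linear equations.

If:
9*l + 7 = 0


Then:
l = -7/9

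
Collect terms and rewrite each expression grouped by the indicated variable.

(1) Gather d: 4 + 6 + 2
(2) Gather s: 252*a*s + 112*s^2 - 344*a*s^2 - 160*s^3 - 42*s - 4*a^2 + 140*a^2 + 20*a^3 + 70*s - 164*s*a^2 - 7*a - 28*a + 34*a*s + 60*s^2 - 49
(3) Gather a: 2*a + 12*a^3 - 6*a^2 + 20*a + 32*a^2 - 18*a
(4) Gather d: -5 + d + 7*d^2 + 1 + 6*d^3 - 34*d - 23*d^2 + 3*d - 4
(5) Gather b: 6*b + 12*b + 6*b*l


(1) = 12
(2) = 20*a^3 + 136*a^2 - 35*a - 160*s^3 + s^2*(172 - 344*a) + s*(-164*a^2 + 286*a + 28) - 49
(3) = 12*a^3 + 26*a^2 + 4*a
(4) = 6*d^3 - 16*d^2 - 30*d - 8
(5) = b*(6*l + 18)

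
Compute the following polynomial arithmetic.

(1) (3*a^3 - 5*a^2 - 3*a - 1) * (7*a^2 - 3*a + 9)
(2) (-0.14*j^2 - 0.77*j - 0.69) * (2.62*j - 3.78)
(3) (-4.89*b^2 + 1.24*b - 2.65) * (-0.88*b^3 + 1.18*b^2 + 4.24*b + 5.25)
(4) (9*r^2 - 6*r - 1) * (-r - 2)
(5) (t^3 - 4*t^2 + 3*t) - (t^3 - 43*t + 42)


(1) = 21*a^5 - 44*a^4 + 21*a^3 - 43*a^2 - 24*a - 9
(2) = -0.3668*j^3 - 1.4882*j^2 + 1.1028*j + 2.6082
(3) = 4.3032*b^5 - 6.8614*b^4 - 16.9384*b^3 - 23.5419*b^2 - 4.726*b - 13.9125
(4) = -9*r^3 - 12*r^2 + 13*r + 2
(5) = -4*t^2 + 46*t - 42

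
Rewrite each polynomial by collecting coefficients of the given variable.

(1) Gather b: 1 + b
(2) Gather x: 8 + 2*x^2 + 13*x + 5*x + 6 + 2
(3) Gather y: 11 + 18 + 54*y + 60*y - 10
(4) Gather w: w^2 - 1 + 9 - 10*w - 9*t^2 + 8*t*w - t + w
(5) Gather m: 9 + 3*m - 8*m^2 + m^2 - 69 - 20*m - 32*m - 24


(1) = b + 1
(2) = 2*x^2 + 18*x + 16
(3) = 114*y + 19
(4) = -9*t^2 - t + w^2 + w*(8*t - 9) + 8
(5) = -7*m^2 - 49*m - 84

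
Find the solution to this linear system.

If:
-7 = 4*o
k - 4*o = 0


Then:
k = -7
o = -7/4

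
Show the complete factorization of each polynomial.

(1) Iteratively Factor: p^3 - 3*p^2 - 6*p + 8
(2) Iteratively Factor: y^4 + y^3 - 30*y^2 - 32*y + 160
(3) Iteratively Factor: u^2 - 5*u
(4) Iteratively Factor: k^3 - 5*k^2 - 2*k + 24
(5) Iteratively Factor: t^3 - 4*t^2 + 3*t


(1) = (p - 1)*(p^2 - 2*p - 8) = (p - 4)*(p - 1)*(p + 2)
(2) = (y - 2)*(y^3 + 3*y^2 - 24*y - 80) = (y - 2)*(y + 4)*(y^2 - y - 20) = (y - 2)*(y + 4)^2*(y - 5)
(3) = (u)*(u - 5)
(4) = (k - 3)*(k^2 - 2*k - 8) = (k - 3)*(k + 2)*(k - 4)
(5) = (t - 1)*(t^2 - 3*t) = t*(t - 1)*(t - 3)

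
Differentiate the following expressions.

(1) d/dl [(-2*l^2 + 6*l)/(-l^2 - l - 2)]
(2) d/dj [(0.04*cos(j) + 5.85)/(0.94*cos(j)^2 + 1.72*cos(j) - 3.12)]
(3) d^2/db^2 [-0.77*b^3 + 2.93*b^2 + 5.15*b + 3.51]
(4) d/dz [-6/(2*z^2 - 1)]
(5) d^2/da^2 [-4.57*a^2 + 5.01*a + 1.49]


(1) = 4*(2*l^2 + 2*l - 3)/(l^4 + 2*l^3 + 5*l^2 + 4*l + 4)
(2) = (0.0376*cos(j)^2 + 10.998*cos(j) + 10.1868)*sin(j)/(0.8836*cos(j)^4 + 3.2336*cos(j)^3 - 2.9072*cos(j)^2 - 10.7328*cos(j) + 9.7344)
(3) = 5.86 - 4.62*b
(4) = 24*z/(2*z^2 - 1)^2
(5) = -9.14000000000000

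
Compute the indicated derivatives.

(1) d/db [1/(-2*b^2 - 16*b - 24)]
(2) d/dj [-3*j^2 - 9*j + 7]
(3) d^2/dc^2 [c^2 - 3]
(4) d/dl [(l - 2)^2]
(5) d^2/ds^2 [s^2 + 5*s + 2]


(1) = (b + 4)/(b^2 + 8*b + 12)^2
(2) = -6*j - 9
(3) = 2
(4) = 2*l - 4
(5) = 2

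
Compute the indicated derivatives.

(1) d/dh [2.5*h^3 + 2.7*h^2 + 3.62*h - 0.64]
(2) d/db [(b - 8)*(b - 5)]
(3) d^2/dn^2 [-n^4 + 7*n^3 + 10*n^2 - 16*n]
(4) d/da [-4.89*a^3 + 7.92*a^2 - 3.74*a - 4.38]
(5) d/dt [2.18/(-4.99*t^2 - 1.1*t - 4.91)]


(1) = 7.5*h^2 + 5.4*h + 3.62
(2) = 2*b - 13
(3) = -12*n^2 + 42*n + 20
(4) = -14.67*a^2 + 15.84*a - 3.74
(5) = (21.7564*t + 2.398)/(4.99*t^2 + 1.1*t + 4.91)^2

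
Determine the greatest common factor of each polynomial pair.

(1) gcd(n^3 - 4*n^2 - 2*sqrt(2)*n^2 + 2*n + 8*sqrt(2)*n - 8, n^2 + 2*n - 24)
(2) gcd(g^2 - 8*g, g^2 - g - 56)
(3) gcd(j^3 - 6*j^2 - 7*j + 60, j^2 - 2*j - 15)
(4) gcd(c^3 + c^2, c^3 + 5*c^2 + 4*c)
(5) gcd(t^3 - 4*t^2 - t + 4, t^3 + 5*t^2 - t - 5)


(1) = n - 4
(2) = g - 8
(3) = gcd((j - 5)*(j - 4)*(j + 3), (j - 5)*(j + 3)) = j^2 - 2*j - 15
(4) = c^2 + c
(5) = t^2 - 1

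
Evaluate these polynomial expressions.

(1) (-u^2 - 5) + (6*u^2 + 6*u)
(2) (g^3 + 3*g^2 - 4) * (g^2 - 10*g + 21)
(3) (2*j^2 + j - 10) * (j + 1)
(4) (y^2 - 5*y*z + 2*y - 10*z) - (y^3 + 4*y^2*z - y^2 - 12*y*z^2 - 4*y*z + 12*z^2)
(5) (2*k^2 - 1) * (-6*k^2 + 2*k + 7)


(1) = 5*u^2 + 6*u - 5
(2) = g^5 - 7*g^4 - 9*g^3 + 59*g^2 + 40*g - 84
(3) = 2*j^3 + 3*j^2 - 9*j - 10
(4) = -y^3 - 4*y^2*z + 2*y^2 + 12*y*z^2 - y*z + 2*y - 12*z^2 - 10*z
(5) = -12*k^4 + 4*k^3 + 20*k^2 - 2*k - 7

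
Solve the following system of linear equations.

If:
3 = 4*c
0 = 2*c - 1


Then:
No Solution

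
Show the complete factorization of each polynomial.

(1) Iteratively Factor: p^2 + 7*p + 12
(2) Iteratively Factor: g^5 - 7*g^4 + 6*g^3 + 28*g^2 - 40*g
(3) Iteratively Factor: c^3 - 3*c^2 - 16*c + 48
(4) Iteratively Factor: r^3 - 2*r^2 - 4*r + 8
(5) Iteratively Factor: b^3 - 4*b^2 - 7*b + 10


(1) = (p + 4)*(p + 3)
(2) = (g - 2)*(g^4 - 5*g^3 - 4*g^2 + 20*g) = (g - 5)*(g - 2)*(g^3 - 4*g) = g*(g - 5)*(g - 2)*(g^2 - 4) = g*(g - 5)*(g - 2)*(g + 2)*(g - 2)
(3) = (c - 3)*(c^2 - 16) = (c - 4)*(c - 3)*(c + 4)
(4) = (r + 2)*(r^2 - 4*r + 4) = (r - 2)*(r + 2)*(r - 2)
(5) = (b - 5)*(b^2 + b - 2) = (b - 5)*(b + 2)*(b - 1)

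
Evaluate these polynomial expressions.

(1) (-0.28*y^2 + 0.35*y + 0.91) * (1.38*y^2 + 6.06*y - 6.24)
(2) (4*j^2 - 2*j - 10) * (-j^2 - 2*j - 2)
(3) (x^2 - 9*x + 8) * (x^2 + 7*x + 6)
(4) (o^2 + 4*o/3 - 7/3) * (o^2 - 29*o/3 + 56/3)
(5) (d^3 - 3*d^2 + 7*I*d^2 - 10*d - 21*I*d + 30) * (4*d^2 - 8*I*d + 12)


(1) = -0.3864*y^4 - 1.2138*y^3 + 5.124*y^2 + 3.3306*y - 5.6784
(2) = -4*j^4 - 6*j^3 + 6*j^2 + 24*j + 20
(3) = x^4 - 2*x^3 - 49*x^2 + 2*x + 48
(4) = o^4 - 25*o^3/3 + 31*o^2/9 + 427*o/9 - 392/9
(5) = 4*d^5 - 12*d^4 + 20*I*d^4 + 28*d^3 - 60*I*d^3 - 84*d^2 + 164*I*d^2 - 120*d - 492*I*d + 360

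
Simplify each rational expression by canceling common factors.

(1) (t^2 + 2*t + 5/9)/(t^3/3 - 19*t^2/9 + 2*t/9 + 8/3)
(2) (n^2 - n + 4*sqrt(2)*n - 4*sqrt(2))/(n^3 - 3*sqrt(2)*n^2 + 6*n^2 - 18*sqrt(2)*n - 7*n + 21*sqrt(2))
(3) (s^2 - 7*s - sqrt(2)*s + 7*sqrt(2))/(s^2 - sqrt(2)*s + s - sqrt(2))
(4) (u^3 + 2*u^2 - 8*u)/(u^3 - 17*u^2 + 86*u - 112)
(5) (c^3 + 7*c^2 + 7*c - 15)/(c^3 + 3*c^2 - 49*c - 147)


(1) = (9*t^2 + 18*t + 5)/(3*t^3 - 19*t^2 + 2*t + 24)
(2) = (n + 4*sqrt(2))/(n^2 + n*(7 - 3*sqrt(2)) - 21*sqrt(2))
(3) = (s - 7)/(s + 1)
(4) = (u^2 + 4*u)/(u^2 - 15*u + 56)
(5) = (c^2 + 4*c - 5)/(c^2 - 49)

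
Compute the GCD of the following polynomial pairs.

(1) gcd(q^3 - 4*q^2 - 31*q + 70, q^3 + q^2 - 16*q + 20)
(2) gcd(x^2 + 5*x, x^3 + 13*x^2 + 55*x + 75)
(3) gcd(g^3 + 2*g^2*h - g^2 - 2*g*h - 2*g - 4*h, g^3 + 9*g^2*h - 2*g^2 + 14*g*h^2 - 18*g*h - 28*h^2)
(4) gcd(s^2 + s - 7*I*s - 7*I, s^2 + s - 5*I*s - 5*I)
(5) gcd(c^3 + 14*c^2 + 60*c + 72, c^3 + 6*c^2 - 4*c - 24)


(1) = gcd((q - 7)*(q - 2)*(q + 5), (q - 2)^2*(q + 5)) = q^2 + 3*q - 10
(2) = x + 5
(3) = gcd((g - 2)*(g + 1)*(g + 2*h), (g - 2)*(g + 2*h)*(g + 7*h)) = g^2 + 2*g*h - 2*g - 4*h
(4) = s + 1
(5) = gcd((c + 2)*(c + 6)^2, (c - 2)*(c + 2)*(c + 6)) = c^2 + 8*c + 12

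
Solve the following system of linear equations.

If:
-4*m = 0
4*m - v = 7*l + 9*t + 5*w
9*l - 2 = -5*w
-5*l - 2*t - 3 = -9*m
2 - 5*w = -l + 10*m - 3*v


Then:
l = -69/167
m = 0
t = -78/167
v = 230/167
w = 191/167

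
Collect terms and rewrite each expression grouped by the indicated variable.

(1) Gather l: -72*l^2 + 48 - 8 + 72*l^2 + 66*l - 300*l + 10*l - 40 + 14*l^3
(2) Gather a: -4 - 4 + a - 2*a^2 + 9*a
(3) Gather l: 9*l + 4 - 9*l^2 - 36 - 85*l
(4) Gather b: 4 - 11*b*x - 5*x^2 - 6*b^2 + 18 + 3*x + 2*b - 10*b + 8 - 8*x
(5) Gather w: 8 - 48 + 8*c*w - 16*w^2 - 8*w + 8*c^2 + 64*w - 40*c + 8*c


(1) = 14*l^3 - 224*l
(2) = -2*a^2 + 10*a - 8
(3) = -9*l^2 - 76*l - 32
(4) = -6*b^2 + b*(-11*x - 8) - 5*x^2 - 5*x + 30
(5) = 8*c^2 - 32*c - 16*w^2 + w*(8*c + 56) - 40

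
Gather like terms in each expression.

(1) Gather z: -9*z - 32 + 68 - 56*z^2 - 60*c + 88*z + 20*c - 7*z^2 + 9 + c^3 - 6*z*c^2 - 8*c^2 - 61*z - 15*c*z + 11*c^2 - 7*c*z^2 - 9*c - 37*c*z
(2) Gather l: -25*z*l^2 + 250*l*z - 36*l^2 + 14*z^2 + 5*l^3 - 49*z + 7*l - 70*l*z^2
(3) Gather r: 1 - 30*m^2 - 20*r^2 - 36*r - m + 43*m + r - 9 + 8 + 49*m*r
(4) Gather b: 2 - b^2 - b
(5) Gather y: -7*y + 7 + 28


(1) = c^3 + 3*c^2 - 49*c + z^2*(-7*c - 63) + z*(-6*c^2 - 52*c + 18) + 45
(2) = 5*l^3 + l^2*(-25*z - 36) + l*(-70*z^2 + 250*z + 7) + 14*z^2 - 49*z
(3) = -30*m^2 + 42*m - 20*r^2 + r*(49*m - 35)
(4) = -b^2 - b + 2
(5) = 35 - 7*y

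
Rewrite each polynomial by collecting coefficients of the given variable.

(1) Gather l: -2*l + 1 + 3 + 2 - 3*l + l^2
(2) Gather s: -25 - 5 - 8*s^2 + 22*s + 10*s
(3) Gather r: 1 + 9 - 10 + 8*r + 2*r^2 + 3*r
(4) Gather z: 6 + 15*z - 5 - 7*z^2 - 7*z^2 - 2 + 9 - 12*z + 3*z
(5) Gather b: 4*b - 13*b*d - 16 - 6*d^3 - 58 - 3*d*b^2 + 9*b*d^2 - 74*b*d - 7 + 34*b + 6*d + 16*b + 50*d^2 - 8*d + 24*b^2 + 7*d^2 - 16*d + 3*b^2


(1) = l^2 - 5*l + 6
(2) = -8*s^2 + 32*s - 30
(3) = 2*r^2 + 11*r
(4) = -14*z^2 + 6*z + 8
(5) = b^2*(27 - 3*d) + b*(9*d^2 - 87*d + 54) - 6*d^3 + 57*d^2 - 18*d - 81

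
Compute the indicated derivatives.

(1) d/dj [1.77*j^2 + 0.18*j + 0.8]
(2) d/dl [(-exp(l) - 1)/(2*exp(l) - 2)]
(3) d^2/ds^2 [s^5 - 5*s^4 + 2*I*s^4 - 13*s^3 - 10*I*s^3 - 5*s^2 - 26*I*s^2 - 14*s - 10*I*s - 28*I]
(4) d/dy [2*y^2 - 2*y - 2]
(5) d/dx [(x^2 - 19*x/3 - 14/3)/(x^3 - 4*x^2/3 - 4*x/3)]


(1) = 3.54*j + 0.18
(2) = 1/(4*sinh(l/2)^2)
(3) = 20*s^3 + s^2*(-60 + 24*I) + s*(-78 - 60*I) - 10 - 52*I
(4) = 4*y - 2
(5) = (-x^2 + 14*x - 14)/(x^2*(x^2 - 4*x + 4))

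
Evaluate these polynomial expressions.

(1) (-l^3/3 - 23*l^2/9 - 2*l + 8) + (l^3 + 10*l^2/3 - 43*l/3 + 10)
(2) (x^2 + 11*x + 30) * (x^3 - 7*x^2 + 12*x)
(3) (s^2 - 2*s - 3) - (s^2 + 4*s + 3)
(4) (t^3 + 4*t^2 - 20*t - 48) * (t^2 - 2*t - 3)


(1) = 2*l^3/3 + 7*l^2/9 - 49*l/3 + 18
(2) = x^5 + 4*x^4 - 35*x^3 - 78*x^2 + 360*x
(3) = -6*s - 6
(4) = t^5 + 2*t^4 - 31*t^3 - 20*t^2 + 156*t + 144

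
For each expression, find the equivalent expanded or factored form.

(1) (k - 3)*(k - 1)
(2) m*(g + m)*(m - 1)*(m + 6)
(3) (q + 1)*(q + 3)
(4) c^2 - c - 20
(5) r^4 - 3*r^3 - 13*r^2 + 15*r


(1) = k^2 - 4*k + 3
(2) = g*m^3 + 5*g*m^2 - 6*g*m + m^4 + 5*m^3 - 6*m^2
(3) = q^2 + 4*q + 3
(4) = (c - 5)*(c + 4)
(5) = r*(r - 5)*(r - 1)*(r + 3)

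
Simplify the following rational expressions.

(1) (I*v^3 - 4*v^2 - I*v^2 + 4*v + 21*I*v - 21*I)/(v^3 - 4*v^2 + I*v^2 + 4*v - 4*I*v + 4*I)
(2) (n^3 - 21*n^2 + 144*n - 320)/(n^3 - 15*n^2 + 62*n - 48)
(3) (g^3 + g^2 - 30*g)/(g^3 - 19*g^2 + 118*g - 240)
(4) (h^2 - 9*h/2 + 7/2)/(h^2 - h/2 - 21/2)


(1) = (I*v^3 + v^2*(-4 - I) + v*(4 + 21*I) - 21*I)/(v^3 + v^2*(-4 + I) + v*(4 - 4*I) + 4*I)
(2) = (n^2 - 13*n + 40)/(n^2 - 7*n + 6)
(3) = (g^2 + 6*g)/(g^2 - 14*g + 48)
(4) = (h - 1)/(h + 3)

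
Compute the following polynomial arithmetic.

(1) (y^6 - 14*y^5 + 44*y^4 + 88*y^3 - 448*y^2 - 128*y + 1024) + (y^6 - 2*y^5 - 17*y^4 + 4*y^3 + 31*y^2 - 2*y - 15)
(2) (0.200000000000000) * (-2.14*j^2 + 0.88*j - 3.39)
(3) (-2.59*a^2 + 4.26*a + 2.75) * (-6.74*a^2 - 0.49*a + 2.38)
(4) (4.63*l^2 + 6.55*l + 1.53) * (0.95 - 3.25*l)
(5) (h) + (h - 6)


(1) = 2*y^6 - 16*y^5 + 27*y^4 + 92*y^3 - 417*y^2 - 130*y + 1009
(2) = -0.428*j^2 + 0.176*j - 0.678
(3) = 17.4566*a^4 - 27.4433*a^3 - 26.7866*a^2 + 8.7913*a + 6.545
(4) = -15.0475*l^3 - 16.889*l^2 + 1.25*l + 1.4535
(5) = 2*h - 6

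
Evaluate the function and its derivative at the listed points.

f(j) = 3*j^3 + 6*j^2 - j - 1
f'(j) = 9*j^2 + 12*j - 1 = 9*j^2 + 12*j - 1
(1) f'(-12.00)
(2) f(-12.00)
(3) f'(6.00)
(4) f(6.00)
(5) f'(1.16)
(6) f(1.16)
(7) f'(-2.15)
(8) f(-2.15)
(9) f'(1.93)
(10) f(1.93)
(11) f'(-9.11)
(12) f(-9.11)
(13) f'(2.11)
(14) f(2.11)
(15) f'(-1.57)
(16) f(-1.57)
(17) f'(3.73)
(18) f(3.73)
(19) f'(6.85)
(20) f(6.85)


(1) = 1151.00
(2) = -4309.00
(3) = 395.00
(4) = 857.00
(5) = 25.03
(6) = 10.60
(7) = 14.80
(8) = -0.93
(9) = 55.68
(10) = 40.99
(11) = 636.61
(12) = -1762.11
(13) = 64.39
(14) = 51.78
(15) = 2.34
(16) = 3.75
(17) = 168.98
(18) = 234.43
(19) = 503.50
(20) = 1237.94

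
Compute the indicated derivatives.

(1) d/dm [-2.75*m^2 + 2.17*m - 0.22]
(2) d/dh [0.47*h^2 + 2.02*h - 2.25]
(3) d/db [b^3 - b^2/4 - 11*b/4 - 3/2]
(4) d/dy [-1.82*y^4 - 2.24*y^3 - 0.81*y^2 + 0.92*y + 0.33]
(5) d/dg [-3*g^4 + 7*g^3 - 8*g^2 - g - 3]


(1) = 2.17 - 5.5*m
(2) = 0.94*h + 2.02
(3) = 3*b^2 - b/2 - 11/4
(4) = -7.28*y^3 - 6.72*y^2 - 1.62*y + 0.92
(5) = -12*g^3 + 21*g^2 - 16*g - 1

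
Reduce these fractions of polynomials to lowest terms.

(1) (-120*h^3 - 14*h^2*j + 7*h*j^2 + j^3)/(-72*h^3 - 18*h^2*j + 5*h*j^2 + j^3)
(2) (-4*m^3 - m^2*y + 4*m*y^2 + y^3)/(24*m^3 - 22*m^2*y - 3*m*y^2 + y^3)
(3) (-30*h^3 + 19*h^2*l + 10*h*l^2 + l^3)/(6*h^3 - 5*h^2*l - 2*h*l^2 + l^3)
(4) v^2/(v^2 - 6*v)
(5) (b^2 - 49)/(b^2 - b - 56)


(1) = (5*h + j)/(3*h + j)
(2) = (m + y)/(-6*m + y)
(3) = (-30*h^2 - 11*h*l - l^2)/(6*h^2 + h*l - l^2)
(4) = v/(v - 6)
(5) = (b - 7)/(b - 8)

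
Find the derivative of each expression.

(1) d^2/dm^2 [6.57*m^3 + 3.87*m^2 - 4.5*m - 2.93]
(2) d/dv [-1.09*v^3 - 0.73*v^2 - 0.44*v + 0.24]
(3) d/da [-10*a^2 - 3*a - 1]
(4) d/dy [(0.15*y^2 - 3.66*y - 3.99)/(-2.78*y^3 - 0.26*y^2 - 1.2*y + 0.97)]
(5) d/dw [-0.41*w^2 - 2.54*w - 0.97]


(1) = 39.42*m + 7.74
(2) = -3.27*v^2 - 1.46*v - 0.44
(3) = -20*a - 3
(4) = (0.417*y^4 - 20.3496*y^3 - 34.4082*y^2 - 1.7838*y - 8.3382)/(7.7284*y^6 + 1.4456*y^5 + 6.7396*y^4 - 4.7692*y^3 + 0.9356*y^2 - 2.328*y + 0.9409)
(5) = -0.82*w - 2.54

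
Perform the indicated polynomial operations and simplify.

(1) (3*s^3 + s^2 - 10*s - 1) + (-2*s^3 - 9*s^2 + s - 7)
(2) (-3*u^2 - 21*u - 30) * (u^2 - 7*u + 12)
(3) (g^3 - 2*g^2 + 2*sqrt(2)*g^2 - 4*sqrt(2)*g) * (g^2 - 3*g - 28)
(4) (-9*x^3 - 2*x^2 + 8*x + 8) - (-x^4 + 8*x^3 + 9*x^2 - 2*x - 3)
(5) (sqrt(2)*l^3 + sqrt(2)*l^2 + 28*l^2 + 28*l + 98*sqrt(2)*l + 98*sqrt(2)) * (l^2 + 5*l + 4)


(1) = s^3 - 8*s^2 - 9*s - 8
(2) = -3*u^4 + 81*u^2 - 42*u - 360
(3) = g^5 - 5*g^4 + 2*sqrt(2)*g^4 - 22*g^3 - 10*sqrt(2)*g^3 - 44*sqrt(2)*g^2 + 56*g^2 + 112*sqrt(2)*g
(4) = x^4 - 17*x^3 - 11*x^2 + 10*x + 11
(5) = sqrt(2)*l^5 + 6*sqrt(2)*l^4 + 28*l^4 + 107*sqrt(2)*l^3 + 168*l^3 + 252*l^2 + 592*sqrt(2)*l^2 + 112*l + 882*sqrt(2)*l + 392*sqrt(2)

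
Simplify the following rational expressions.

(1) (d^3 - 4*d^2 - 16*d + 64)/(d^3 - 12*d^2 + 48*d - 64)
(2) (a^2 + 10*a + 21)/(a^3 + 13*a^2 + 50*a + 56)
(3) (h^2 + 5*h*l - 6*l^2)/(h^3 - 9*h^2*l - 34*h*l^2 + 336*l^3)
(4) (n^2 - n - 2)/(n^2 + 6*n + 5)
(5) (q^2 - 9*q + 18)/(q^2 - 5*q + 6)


(1) = (d + 4)/(d - 4)
(2) = (a + 3)/(a^2 + 6*a + 8)
(3) = (h - l)/(h^2 - 15*h*l + 56*l^2)
(4) = (n - 2)/(n + 5)
(5) = (q - 6)/(q - 2)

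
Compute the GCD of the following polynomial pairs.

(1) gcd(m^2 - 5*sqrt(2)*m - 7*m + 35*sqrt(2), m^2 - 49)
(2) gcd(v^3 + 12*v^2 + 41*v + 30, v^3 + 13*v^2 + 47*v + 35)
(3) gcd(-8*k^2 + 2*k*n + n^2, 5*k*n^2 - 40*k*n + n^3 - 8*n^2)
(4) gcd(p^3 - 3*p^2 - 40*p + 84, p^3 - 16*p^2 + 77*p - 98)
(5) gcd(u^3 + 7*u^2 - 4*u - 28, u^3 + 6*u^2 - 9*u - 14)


(1) = m - 7
(2) = gcd((v + 1)*(v + 5)*(v + 6), (v + 1)*(v + 5)*(v + 7)) = v^2 + 6*v + 5
(3) = 1
(4) = gcd((p - 7)*(p - 2)*(p + 6), (p - 7)^2*(p - 2)) = p^2 - 9*p + 14
(5) = u^2 + 5*u - 14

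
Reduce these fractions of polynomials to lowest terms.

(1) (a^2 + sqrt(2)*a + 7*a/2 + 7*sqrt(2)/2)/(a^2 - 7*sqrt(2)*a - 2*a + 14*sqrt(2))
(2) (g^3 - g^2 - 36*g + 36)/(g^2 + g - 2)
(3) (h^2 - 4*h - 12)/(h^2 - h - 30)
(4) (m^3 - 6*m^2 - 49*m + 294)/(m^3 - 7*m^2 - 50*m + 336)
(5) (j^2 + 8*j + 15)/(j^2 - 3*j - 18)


(1) = (2*a^2 + a*(2*sqrt(2) + 7) + 7*sqrt(2))/(2*a^2 + a*(-14*sqrt(2) - 4) + 28*sqrt(2))
(2) = (g^2 - 36)/(g + 2)
(3) = (h + 2)/(h + 5)
(4) = (m - 7)/(m - 8)
(5) = (j + 5)/(j - 6)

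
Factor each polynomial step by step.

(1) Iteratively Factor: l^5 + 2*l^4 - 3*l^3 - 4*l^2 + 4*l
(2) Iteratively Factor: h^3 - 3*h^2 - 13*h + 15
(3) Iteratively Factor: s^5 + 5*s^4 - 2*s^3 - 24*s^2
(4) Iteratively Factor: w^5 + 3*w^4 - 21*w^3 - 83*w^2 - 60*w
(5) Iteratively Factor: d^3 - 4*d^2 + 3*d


(1) = (l)*(l^4 + 2*l^3 - 3*l^2 - 4*l + 4) = l*(l + 2)*(l^3 - 3*l + 2) = l*(l - 1)*(l + 2)*(l^2 + l - 2) = l*(l - 1)^2*(l + 2)*(l + 2)
(2) = (h - 5)*(h^2 + 2*h - 3) = (h - 5)*(h + 3)*(h - 1)
(3) = (s + 4)*(s^4 + s^3 - 6*s^2) = s*(s + 4)*(s^3 + s^2 - 6*s) = s^2*(s + 4)*(s^2 + s - 6) = s^2*(s + 3)*(s + 4)*(s - 2)
(4) = (w - 5)*(w^4 + 8*w^3 + 19*w^2 + 12*w) = (w - 5)*(w + 4)*(w^3 + 4*w^2 + 3*w) = (w - 5)*(w + 1)*(w + 4)*(w^2 + 3*w) = w*(w - 5)*(w + 1)*(w + 4)*(w + 3)
(5) = (d)*(d^2 - 4*d + 3) = d*(d - 3)*(d - 1)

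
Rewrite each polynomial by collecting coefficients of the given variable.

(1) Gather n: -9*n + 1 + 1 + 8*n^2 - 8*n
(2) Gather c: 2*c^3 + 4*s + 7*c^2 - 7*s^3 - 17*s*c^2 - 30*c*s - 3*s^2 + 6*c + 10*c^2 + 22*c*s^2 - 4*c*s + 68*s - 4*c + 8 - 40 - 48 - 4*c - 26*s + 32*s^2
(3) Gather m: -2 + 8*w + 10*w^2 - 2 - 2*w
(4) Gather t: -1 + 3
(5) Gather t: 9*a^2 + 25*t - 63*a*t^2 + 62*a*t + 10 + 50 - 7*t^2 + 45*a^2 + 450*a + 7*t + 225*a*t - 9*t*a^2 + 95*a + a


(1) = 8*n^2 - 17*n + 2
(2) = 2*c^3 + c^2*(17 - 17*s) + c*(22*s^2 - 34*s - 2) - 7*s^3 + 29*s^2 + 46*s - 80
(3) = 10*w^2 + 6*w - 4
(4) = 2
(5) = 54*a^2 + 546*a + t^2*(-63*a - 7) + t*(-9*a^2 + 287*a + 32) + 60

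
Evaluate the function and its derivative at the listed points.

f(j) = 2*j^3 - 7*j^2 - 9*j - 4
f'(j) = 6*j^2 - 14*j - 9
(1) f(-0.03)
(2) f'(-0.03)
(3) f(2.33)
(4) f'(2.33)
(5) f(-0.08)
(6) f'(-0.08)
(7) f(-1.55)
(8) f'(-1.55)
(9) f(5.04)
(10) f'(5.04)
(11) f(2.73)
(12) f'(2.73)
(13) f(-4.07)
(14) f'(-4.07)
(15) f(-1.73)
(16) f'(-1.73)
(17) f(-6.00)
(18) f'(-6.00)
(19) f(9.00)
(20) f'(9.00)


(1) = -3.74
(2) = -8.57
(3) = -37.67
(4) = -9.05
(5) = -3.33
(6) = -7.84
(7) = -14.32
(8) = 27.12
(9) = 28.88
(10) = 72.85
(11) = -40.05
(12) = -2.50
(13) = -218.16
(14) = 147.37
(15) = -19.74
(16) = 33.18
(17) = -634.00
(18) = 291.00
(19) = 806.00
(20) = 351.00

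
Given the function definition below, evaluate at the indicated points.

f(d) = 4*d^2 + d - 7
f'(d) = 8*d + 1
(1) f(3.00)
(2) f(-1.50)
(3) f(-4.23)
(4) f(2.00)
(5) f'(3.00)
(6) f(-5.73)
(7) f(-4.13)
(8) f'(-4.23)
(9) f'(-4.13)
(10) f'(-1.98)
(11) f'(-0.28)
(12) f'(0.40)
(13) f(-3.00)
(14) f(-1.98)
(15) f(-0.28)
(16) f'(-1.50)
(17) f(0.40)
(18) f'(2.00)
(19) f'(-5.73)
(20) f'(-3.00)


(1) = 32.00
(2) = 0.50
(3) = 60.34
(4) = 11.00
(5) = 25.00
(6) = 118.60
(7) = 57.10
(8) = -32.84
(9) = -32.04
(10) = -14.84
(11) = -1.24
(12) = 4.20
(13) = 26.00
(14) = 6.70
(15) = -6.97
(16) = -11.00
(17) = -5.96
(18) = 17.00
(19) = -44.84
(20) = -23.00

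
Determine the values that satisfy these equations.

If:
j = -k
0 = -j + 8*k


Then:
j = 0
k = 0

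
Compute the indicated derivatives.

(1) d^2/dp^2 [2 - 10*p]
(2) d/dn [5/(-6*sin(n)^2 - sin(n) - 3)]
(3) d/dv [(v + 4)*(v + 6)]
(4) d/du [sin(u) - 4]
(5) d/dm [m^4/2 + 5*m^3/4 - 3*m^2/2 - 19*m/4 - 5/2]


(1) = 0
(2) = 5*(12*sin(n) + 1)*cos(n)/(6*sin(n)^2 + sin(n) + 3)^2
(3) = 2*v + 10
(4) = cos(u)
(5) = 2*m^3 + 15*m^2/4 - 3*m - 19/4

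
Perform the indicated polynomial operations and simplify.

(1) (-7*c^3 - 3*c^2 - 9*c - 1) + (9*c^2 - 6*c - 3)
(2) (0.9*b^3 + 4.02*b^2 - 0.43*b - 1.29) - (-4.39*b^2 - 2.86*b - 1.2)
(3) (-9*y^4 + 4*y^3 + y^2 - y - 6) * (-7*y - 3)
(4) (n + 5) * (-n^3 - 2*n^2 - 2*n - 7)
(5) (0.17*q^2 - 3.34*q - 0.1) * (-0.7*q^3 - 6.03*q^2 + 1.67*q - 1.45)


(1) = -7*c^3 + 6*c^2 - 15*c - 4
(2) = 0.9*b^3 + 8.41*b^2 + 2.43*b - 0.09
(3) = 63*y^5 - y^4 - 19*y^3 + 4*y^2 + 45*y + 18
(4) = -n^4 - 7*n^3 - 12*n^2 - 17*n - 35
(5) = -0.119*q^5 + 1.3129*q^4 + 20.4941*q^3 - 5.2213*q^2 + 4.676*q + 0.145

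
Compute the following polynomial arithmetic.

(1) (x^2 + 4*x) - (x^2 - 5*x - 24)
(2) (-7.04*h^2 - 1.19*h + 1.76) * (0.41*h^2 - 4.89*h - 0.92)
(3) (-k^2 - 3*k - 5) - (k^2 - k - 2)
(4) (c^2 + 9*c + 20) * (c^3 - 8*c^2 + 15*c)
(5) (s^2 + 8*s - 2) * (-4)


(1) = 9*x + 24
(2) = -2.8864*h^4 + 33.9377*h^3 + 13.0175*h^2 - 7.5116*h - 1.6192
(3) = -2*k^2 - 2*k - 3
(4) = c^5 + c^4 - 37*c^3 - 25*c^2 + 300*c
(5) = -4*s^2 - 32*s + 8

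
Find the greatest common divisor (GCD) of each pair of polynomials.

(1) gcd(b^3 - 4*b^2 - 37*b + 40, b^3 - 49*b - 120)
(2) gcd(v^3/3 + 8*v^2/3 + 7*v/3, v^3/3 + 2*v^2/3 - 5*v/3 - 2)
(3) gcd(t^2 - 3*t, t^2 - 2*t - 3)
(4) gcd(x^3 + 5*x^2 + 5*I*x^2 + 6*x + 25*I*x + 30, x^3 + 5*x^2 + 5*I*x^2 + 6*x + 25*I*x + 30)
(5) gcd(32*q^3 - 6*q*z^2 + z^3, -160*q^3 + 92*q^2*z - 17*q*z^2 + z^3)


(1) = gcd((b - 8)*(b - 1)*(b + 5), (b - 8)*(b + 3)*(b + 5)) = b^2 - 3*b - 40
(2) = gcd(v*(v/3 + 1/3)*(v + 7), (v/3 + 1)*(v - 2)*(v + 1)) = v + 1
(3) = gcd(t*(t - 3), (t - 3)*(t + 1)) = t - 3
(4) = gcd((x + 5)*(x - I)*(x + 6*I), (x + 5)*(x - I)*(x + 6*I)) = x^3 + x^2*(5 + 5*I) + x*(6 + 25*I) + 30
(5) = gcd((-4*q + z)^2*(2*q + z), (-8*q + z)*(-5*q + z)*(-4*q + z)) = -4*q + z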